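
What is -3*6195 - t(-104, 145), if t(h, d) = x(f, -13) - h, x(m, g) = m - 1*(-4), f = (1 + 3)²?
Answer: -18709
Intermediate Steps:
f = 16 (f = 4² = 16)
x(m, g) = 4 + m (x(m, g) = m + 4 = 4 + m)
t(h, d) = 20 - h (t(h, d) = (4 + 16) - h = 20 - h)
-3*6195 - t(-104, 145) = -3*6195 - (20 - 1*(-104)) = -18585 - (20 + 104) = -18585 - 1*124 = -18585 - 124 = -18709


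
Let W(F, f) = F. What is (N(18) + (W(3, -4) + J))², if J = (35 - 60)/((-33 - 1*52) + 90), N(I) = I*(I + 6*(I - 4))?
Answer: 3363556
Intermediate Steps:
N(I) = I*(-24 + 7*I) (N(I) = I*(I + 6*(-4 + I)) = I*(I + (-24 + 6*I)) = I*(-24 + 7*I))
J = -5 (J = -25/((-33 - 52) + 90) = -25/(-85 + 90) = -25/5 = -25*⅕ = -5)
(N(18) + (W(3, -4) + J))² = (18*(-24 + 7*18) + (3 - 5))² = (18*(-24 + 126) - 2)² = (18*102 - 2)² = (1836 - 2)² = 1834² = 3363556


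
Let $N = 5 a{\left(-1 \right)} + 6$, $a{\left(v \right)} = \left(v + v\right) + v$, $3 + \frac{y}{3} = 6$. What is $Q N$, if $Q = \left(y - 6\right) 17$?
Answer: $-459$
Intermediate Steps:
$y = 9$ ($y = -9 + 3 \cdot 6 = -9 + 18 = 9$)
$a{\left(v \right)} = 3 v$ ($a{\left(v \right)} = 2 v + v = 3 v$)
$N = -9$ ($N = 5 \cdot 3 \left(-1\right) + 6 = 5 \left(-3\right) + 6 = -15 + 6 = -9$)
$Q = 51$ ($Q = \left(9 - 6\right) 17 = 3 \cdot 17 = 51$)
$Q N = 51 \left(-9\right) = -459$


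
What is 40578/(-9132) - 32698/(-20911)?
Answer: -91654737/31826542 ≈ -2.8798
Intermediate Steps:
40578/(-9132) - 32698/(-20911) = 40578*(-1/9132) - 32698*(-1/20911) = -6763/1522 + 32698/20911 = -91654737/31826542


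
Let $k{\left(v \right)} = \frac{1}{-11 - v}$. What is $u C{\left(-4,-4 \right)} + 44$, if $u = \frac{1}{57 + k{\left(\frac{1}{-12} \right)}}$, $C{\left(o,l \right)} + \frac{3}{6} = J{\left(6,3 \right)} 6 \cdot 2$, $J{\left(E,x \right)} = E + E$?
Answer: $\frac{99091}{2130} \approx 46.522$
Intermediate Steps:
$J{\left(E,x \right)} = 2 E$
$C{\left(o,l \right)} = \frac{287}{2}$ ($C{\left(o,l \right)} = - \frac{1}{2} + 2 \cdot 6 \cdot 6 \cdot 2 = - \frac{1}{2} + 12 \cdot 6 \cdot 2 = - \frac{1}{2} + 72 \cdot 2 = - \frac{1}{2} + 144 = \frac{287}{2}$)
$u = \frac{131}{7455}$ ($u = \frac{1}{57 - \frac{1}{11 + \frac{1}{-12}}} = \frac{1}{57 - \frac{1}{11 - \frac{1}{12}}} = \frac{1}{57 - \frac{1}{\frac{131}{12}}} = \frac{1}{57 - \frac{12}{131}} = \frac{1}{\frac{7455}{131}} = \frac{131}{7455} \approx 0.017572$)
$u C{\left(-4,-4 \right)} + 44 = \frac{131}{7455} \cdot \frac{287}{2} + 44 = \frac{5371}{2130} + 44 = \frac{99091}{2130}$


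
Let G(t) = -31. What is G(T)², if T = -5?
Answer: 961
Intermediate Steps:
G(T)² = (-31)² = 961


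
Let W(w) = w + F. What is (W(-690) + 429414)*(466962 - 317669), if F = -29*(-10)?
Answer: 64048787102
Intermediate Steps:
F = 290
W(w) = 290 + w (W(w) = w + 290 = 290 + w)
(W(-690) + 429414)*(466962 - 317669) = ((290 - 690) + 429414)*(466962 - 317669) = (-400 + 429414)*149293 = 429014*149293 = 64048787102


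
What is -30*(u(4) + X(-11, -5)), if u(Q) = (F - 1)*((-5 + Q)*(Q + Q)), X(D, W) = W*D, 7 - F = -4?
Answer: 750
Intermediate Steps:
F = 11 (F = 7 - 1*(-4) = 7 + 4 = 11)
X(D, W) = D*W
u(Q) = 20*Q*(-5 + Q) (u(Q) = (11 - 1)*((-5 + Q)*(Q + Q)) = 10*((-5 + Q)*(2*Q)) = 10*(2*Q*(-5 + Q)) = 20*Q*(-5 + Q))
-30*(u(4) + X(-11, -5)) = -30*(20*4*(-5 + 4) - 11*(-5)) = -30*(20*4*(-1) + 55) = -30*(-80 + 55) = -30*(-25) = 750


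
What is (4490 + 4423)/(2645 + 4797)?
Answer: 8913/7442 ≈ 1.1977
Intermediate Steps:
(4490 + 4423)/(2645 + 4797) = 8913/7442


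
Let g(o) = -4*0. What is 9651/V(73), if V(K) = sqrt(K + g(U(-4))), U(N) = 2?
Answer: 9651*sqrt(73)/73 ≈ 1129.6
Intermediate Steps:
g(o) = 0
V(K) = sqrt(K) (V(K) = sqrt(K + 0) = sqrt(K))
9651/V(73) = 9651/(sqrt(73)) = 9651*(sqrt(73)/73) = 9651*sqrt(73)/73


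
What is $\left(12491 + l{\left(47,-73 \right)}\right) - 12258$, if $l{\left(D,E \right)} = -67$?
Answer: $166$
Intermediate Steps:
$\left(12491 + l{\left(47,-73 \right)}\right) - 12258 = \left(12491 - 67\right) - 12258 = 12424 - 12258 = 166$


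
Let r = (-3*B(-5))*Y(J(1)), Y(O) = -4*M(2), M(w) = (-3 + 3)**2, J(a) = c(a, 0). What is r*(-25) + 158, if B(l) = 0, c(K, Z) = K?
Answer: 158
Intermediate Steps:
J(a) = a
M(w) = 0 (M(w) = 0**2 = 0)
Y(O) = 0 (Y(O) = -4*0 = 0)
r = 0 (r = -3*0*0 = 0*0 = 0)
r*(-25) + 158 = 0*(-25) + 158 = 0 + 158 = 158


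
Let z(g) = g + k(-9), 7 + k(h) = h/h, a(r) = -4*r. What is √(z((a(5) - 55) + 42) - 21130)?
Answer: I*√21169 ≈ 145.5*I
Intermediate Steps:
k(h) = -6 (k(h) = -7 + h/h = -7 + 1 = -6)
z(g) = -6 + g (z(g) = g - 6 = -6 + g)
√(z((a(5) - 55) + 42) - 21130) = √((-6 + ((-4*5 - 55) + 42)) - 21130) = √((-6 + ((-20 - 55) + 42)) - 21130) = √((-6 + (-75 + 42)) - 21130) = √((-6 - 33) - 21130) = √(-39 - 21130) = √(-21169) = I*√21169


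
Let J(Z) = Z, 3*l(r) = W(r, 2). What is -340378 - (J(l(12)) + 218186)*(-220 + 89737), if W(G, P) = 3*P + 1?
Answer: -19531905413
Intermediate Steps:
W(G, P) = 1 + 3*P
l(r) = 7/3 (l(r) = (1 + 3*2)/3 = (1 + 6)/3 = (⅓)*7 = 7/3)
-340378 - (J(l(12)) + 218186)*(-220 + 89737) = -340378 - (7/3 + 218186)*(-220 + 89737) = -340378 - 654565*89517/3 = -340378 - 1*19531565035 = -340378 - 19531565035 = -19531905413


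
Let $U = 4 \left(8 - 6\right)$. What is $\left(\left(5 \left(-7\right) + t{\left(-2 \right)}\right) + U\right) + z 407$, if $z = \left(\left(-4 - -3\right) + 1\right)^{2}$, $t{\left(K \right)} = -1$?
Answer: $-28$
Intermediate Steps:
$U = 8$ ($U = 4 \cdot 2 = 8$)
$z = 0$ ($z = \left(\left(-4 + 3\right) + 1\right)^{2} = \left(-1 + 1\right)^{2} = 0^{2} = 0$)
$\left(\left(5 \left(-7\right) + t{\left(-2 \right)}\right) + U\right) + z 407 = \left(\left(5 \left(-7\right) - 1\right) + 8\right) + 0 \cdot 407 = \left(\left(-35 - 1\right) + 8\right) + 0 = \left(-36 + 8\right) + 0 = -28 + 0 = -28$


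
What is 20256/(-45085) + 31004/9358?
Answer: 604129846/210952715 ≈ 2.8638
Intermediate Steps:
20256/(-45085) + 31004/9358 = 20256*(-1/45085) + 31004*(1/9358) = -20256/45085 + 15502/4679 = 604129846/210952715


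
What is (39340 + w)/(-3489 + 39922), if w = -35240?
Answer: 4100/36433 ≈ 0.11254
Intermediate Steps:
(39340 + w)/(-3489 + 39922) = (39340 - 35240)/(-3489 + 39922) = 4100/36433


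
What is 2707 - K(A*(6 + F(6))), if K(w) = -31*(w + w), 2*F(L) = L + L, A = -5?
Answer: -1013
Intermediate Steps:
F(L) = L (F(L) = (L + L)/2 = (2*L)/2 = L)
K(w) = -62*w
2707 - K(A*(6 + F(6))) = 2707 - (-62)*(-5*(6 + 6)) = 2707 - (-62)*(-5*12) = 2707 - (-62)*(-60) = 2707 - 1*3720 = 2707 - 3720 = -1013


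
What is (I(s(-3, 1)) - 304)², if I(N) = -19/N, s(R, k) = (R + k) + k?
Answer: 81225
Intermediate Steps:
s(R, k) = R + 2*k
(I(s(-3, 1)) - 304)² = (-19/(-3 + 2*1) - 304)² = (-19/(-3 + 2) - 304)² = (-19/(-1) - 304)² = (-19*(-1) - 304)² = (19 - 304)² = (-285)² = 81225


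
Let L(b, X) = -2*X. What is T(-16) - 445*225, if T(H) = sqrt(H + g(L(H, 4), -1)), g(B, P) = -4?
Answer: -100125 + 2*I*sqrt(5) ≈ -1.0013e+5 + 4.4721*I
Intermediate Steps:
T(H) = sqrt(-4 + H) (T(H) = sqrt(H - 4) = sqrt(-4 + H))
T(-16) - 445*225 = sqrt(-4 - 16) - 445*225 = sqrt(-20) - 100125 = 2*I*sqrt(5) - 100125 = -100125 + 2*I*sqrt(5)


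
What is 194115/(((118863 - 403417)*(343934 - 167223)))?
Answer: -194115/50283821894 ≈ -3.8604e-6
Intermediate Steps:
194115/(((118863 - 403417)*(343934 - 167223))) = 194115/((-284554*176711)) = 194115/(-50283821894) = 194115*(-1/50283821894) = -194115/50283821894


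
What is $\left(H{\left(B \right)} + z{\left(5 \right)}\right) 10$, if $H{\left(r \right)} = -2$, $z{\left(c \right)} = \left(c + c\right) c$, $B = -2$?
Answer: $480$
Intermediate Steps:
$z{\left(c \right)} = 2 c^{2}$ ($z{\left(c \right)} = 2 c c = 2 c^{2}$)
$\left(H{\left(B \right)} + z{\left(5 \right)}\right) 10 = \left(-2 + 2 \cdot 5^{2}\right) 10 = \left(-2 + 2 \cdot 25\right) 10 = \left(-2 + 50\right) 10 = 48 \cdot 10 = 480$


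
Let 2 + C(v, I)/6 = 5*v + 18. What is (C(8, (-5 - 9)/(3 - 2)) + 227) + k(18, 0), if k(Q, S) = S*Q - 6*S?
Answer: 563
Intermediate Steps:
k(Q, S) = -6*S + Q*S (k(Q, S) = Q*S - 6*S = -6*S + Q*S)
C(v, I) = 96 + 30*v (C(v, I) = -12 + 6*(5*v + 18) = -12 + 6*(18 + 5*v) = -12 + (108 + 30*v) = 96 + 30*v)
(C(8, (-5 - 9)/(3 - 2)) + 227) + k(18, 0) = ((96 + 30*8) + 227) + 0*(-6 + 18) = ((96 + 240) + 227) + 0*12 = (336 + 227) + 0 = 563 + 0 = 563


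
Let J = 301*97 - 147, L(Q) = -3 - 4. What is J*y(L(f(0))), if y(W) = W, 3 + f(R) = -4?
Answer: -203350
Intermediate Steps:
f(R) = -7 (f(R) = -3 - 4 = -7)
L(Q) = -7
J = 29050 (J = 29197 - 147 = 29050)
J*y(L(f(0))) = 29050*(-7) = -203350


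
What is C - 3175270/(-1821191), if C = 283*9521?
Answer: 4907098516883/1821191 ≈ 2.6944e+6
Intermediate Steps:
C = 2694443
C - 3175270/(-1821191) = 2694443 - 3175270/(-1821191) = 2694443 - 3175270*(-1)/1821191 = 2694443 - 1*(-3175270/1821191) = 2694443 + 3175270/1821191 = 4907098516883/1821191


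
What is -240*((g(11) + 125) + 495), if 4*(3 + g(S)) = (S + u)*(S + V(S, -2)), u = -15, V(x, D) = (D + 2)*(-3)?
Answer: -145440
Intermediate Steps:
V(x, D) = -6 - 3*D (V(x, D) = (2 + D)*(-3) = -6 - 3*D)
g(S) = -3 + S*(-15 + S)/4 (g(S) = -3 + ((S - 15)*(S + (-6 - 3*(-2))))/4 = -3 + ((-15 + S)*(S + (-6 + 6)))/4 = -3 + ((-15 + S)*(S + 0))/4 = -3 + ((-15 + S)*S)/4 = -3 + (S*(-15 + S))/4 = -3 + S*(-15 + S)/4)
-240*((g(11) + 125) + 495) = -240*(((-3 - 15/4*11 + (¼)*11²) + 125) + 495) = -240*(((-3 - 165/4 + (¼)*121) + 125) + 495) = -240*(((-3 - 165/4 + 121/4) + 125) + 495) = -240*((-14 + 125) + 495) = -240*(111 + 495) = -240*606 = -145440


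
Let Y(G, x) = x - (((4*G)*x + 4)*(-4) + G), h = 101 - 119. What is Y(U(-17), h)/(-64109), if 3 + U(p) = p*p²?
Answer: -1420722/64109 ≈ -22.161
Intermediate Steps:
h = -18
U(p) = -3 + p³ (U(p) = -3 + p*p² = -3 + p³)
Y(G, x) = 16 + x - G + 16*G*x (Y(G, x) = x - ((4*G*x + 4)*(-4) + G) = x - ((4 + 4*G*x)*(-4) + G) = x - ((-16 - 16*G*x) + G) = x - (-16 + G - 16*G*x) = x + (16 - G + 16*G*x) = 16 + x - G + 16*G*x)
Y(U(-17), h)/(-64109) = (16 - 18 - (-3 + (-17)³) + 16*(-3 + (-17)³)*(-18))/(-64109) = (16 - 18 - (-3 - 4913) + 16*(-3 - 4913)*(-18))*(-1/64109) = (16 - 18 - 1*(-4916) + 16*(-4916)*(-18))*(-1/64109) = (16 - 18 + 4916 + 1415808)*(-1/64109) = 1420722*(-1/64109) = -1420722/64109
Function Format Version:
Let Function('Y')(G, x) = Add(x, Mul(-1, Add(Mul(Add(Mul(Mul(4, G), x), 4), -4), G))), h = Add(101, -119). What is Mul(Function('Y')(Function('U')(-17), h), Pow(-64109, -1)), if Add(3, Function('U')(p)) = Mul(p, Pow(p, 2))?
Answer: Rational(-1420722, 64109) ≈ -22.161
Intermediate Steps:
h = -18
Function('U')(p) = Add(-3, Pow(p, 3)) (Function('U')(p) = Add(-3, Mul(p, Pow(p, 2))) = Add(-3, Pow(p, 3)))
Function('Y')(G, x) = Add(16, x, Mul(-1, G), Mul(16, G, x)) (Function('Y')(G, x) = Add(x, Mul(-1, Add(Mul(Add(Mul(4, G, x), 4), -4), G))) = Add(x, Mul(-1, Add(Mul(Add(4, Mul(4, G, x)), -4), G))) = Add(x, Mul(-1, Add(Add(-16, Mul(-16, G, x)), G))) = Add(x, Mul(-1, Add(-16, G, Mul(-16, G, x)))) = Add(x, Add(16, Mul(-1, G), Mul(16, G, x))) = Add(16, x, Mul(-1, G), Mul(16, G, x)))
Mul(Function('Y')(Function('U')(-17), h), Pow(-64109, -1)) = Mul(Add(16, -18, Mul(-1, Add(-3, Pow(-17, 3))), Mul(16, Add(-3, Pow(-17, 3)), -18)), Pow(-64109, -1)) = Mul(Add(16, -18, Mul(-1, Add(-3, -4913)), Mul(16, Add(-3, -4913), -18)), Rational(-1, 64109)) = Mul(Add(16, -18, Mul(-1, -4916), Mul(16, -4916, -18)), Rational(-1, 64109)) = Mul(Add(16, -18, 4916, 1415808), Rational(-1, 64109)) = Mul(1420722, Rational(-1, 64109)) = Rational(-1420722, 64109)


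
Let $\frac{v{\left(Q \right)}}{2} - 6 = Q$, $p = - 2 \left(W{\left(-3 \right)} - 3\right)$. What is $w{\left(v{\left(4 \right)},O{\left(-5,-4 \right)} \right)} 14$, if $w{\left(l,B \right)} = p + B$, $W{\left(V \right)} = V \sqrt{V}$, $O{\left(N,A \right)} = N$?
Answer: $14 + 84 i \sqrt{3} \approx 14.0 + 145.49 i$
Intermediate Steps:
$W{\left(V \right)} = V^{\frac{3}{2}}$
$p = 6 + 6 i \sqrt{3}$ ($p = - 2 \left(\left(-3\right)^{\frac{3}{2}} - 3\right) = - 2 \left(- 3 i \sqrt{3} - 3\right) = - 2 \left(-3 - 3 i \sqrt{3}\right) = 6 + 6 i \sqrt{3} \approx 6.0 + 10.392 i$)
$v{\left(Q \right)} = 12 + 2 Q$
$w{\left(l,B \right)} = 6 + B + 6 i \sqrt{3}$ ($w{\left(l,B \right)} = \left(6 + 6 i \sqrt{3}\right) + B = 6 + B + 6 i \sqrt{3}$)
$w{\left(v{\left(4 \right)},O{\left(-5,-4 \right)} \right)} 14 = \left(6 - 5 + 6 i \sqrt{3}\right) 14 = \left(1 + 6 i \sqrt{3}\right) 14 = 14 + 84 i \sqrt{3}$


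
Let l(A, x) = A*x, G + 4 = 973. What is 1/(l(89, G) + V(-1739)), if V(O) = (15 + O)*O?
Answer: 1/3084277 ≈ 3.2422e-7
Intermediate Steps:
G = 969 (G = -4 + 973 = 969)
V(O) = O*(15 + O)
1/(l(89, G) + V(-1739)) = 1/(89*969 - 1739*(15 - 1739)) = 1/(86241 - 1739*(-1724)) = 1/(86241 + 2998036) = 1/3084277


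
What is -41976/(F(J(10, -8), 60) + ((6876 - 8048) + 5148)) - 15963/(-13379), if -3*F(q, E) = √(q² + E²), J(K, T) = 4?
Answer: -32766673983/3499040563 - 15741*√226/4446049 ≈ -9.4177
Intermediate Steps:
F(q, E) = -√(E² + q²)/3 (F(q, E) = -√(q² + E²)/3 = -√(E² + q²)/3)
-41976/(F(J(10, -8), 60) + ((6876 - 8048) + 5148)) - 15963/(-13379) = -41976/(-√(60² + 4²)/3 + ((6876 - 8048) + 5148)) - 15963/(-13379) = -41976/(-√(3600 + 16)/3 + (-1172 + 5148)) - 15963*(-1/13379) = -41976/(-4*√226/3 + 3976) + 939/787 = -41976/(3976 - 4*√226/3) + 939/787 = 939/787 - 41976/(3976 - 4*√226/3)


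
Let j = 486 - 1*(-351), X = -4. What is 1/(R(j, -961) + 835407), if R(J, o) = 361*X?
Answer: 1/833963 ≈ 1.1991e-6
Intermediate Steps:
j = 837 (j = 486 + 351 = 837)
R(J, o) = -1444 (R(J, o) = 361*(-4) = -1444)
1/(R(j, -961) + 835407) = 1/(-1444 + 835407) = 1/833963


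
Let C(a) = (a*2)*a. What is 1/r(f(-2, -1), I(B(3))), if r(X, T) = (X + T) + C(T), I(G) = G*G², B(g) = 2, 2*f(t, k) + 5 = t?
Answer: 2/265 ≈ 0.0075472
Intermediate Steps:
C(a) = 2*a² (C(a) = (2*a)*a = 2*a²)
f(t, k) = -5/2 + t/2
I(G) = G³
r(X, T) = T + X + 2*T² (r(X, T) = (X + T) + 2*T² = (T + X) + 2*T² = T + X + 2*T²)
1/r(f(-2, -1), I(B(3))) = 1/(2³ + (-5/2 + (½)*(-2)) + 2*(2³)²) = 1/(8 + (-5/2 - 1) + 2*8²) = 1/(8 - 7/2 + 2*64) = 1/(8 - 7/2 + 128) = 1/(265/2) = 2/265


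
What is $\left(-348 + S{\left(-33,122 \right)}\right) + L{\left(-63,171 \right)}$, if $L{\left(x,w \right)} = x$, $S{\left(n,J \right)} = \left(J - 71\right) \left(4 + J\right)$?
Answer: $6015$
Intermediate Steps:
$S{\left(n,J \right)} = \left(-71 + J\right) \left(4 + J\right)$
$\left(-348 + S{\left(-33,122 \right)}\right) + L{\left(-63,171 \right)} = \left(-348 - \left(8458 - 14884\right)\right) - 63 = \left(-348 - -6426\right) - 63 = \left(-348 + 6426\right) - 63 = 6078 - 63 = 6015$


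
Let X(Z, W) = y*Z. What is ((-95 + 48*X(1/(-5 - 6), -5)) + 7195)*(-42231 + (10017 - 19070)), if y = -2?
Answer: -4010203664/11 ≈ -3.6456e+8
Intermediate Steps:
X(Z, W) = -2*Z
((-95 + 48*X(1/(-5 - 6), -5)) + 7195)*(-42231 + (10017 - 19070)) = ((-95 + 48*(-2/(-5 - 6))) + 7195)*(-42231 + (10017 - 19070)) = ((-95 + 48*(-2/(-11))) + 7195)*(-42231 - 9053) = ((-95 + 48*(-2*(-1/11))) + 7195)*(-51284) = ((-95 + 48*(2/11)) + 7195)*(-51284) = ((-95 + 96/11) + 7195)*(-51284) = (-949/11 + 7195)*(-51284) = (78196/11)*(-51284) = -4010203664/11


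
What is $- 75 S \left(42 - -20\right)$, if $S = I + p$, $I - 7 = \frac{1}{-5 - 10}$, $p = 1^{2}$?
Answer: $-36890$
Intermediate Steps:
$p = 1$
$I = \frac{104}{15}$ ($I = 7 + \frac{1}{-5 - 10} = 7 + \frac{1}{-15} = 7 - \frac{1}{15} = \frac{104}{15} \approx 6.9333$)
$S = \frac{119}{15}$ ($S = \frac{104}{15} + 1 = \frac{119}{15} \approx 7.9333$)
$- 75 S \left(42 - -20\right) = \left(-75\right) \frac{119}{15} \left(42 - -20\right) = - 595 \left(42 + 20\right) = \left(-595\right) 62 = -36890$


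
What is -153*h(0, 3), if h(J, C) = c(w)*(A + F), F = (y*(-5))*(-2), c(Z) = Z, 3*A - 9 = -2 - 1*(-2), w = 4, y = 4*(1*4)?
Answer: -99756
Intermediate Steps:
y = 16 (y = 4*4 = 16)
A = 3 (A = 3 + (-2 - 1*(-2))/3 = 3 + (-2 + 2)/3 = 3 + (1/3)*0 = 3 + 0 = 3)
F = 160 (F = (16*(-5))*(-2) = -80*(-2) = 160)
h(J, C) = 652 (h(J, C) = 4*(3 + 160) = 4*163 = 652)
-153*h(0, 3) = -153*652 = -99756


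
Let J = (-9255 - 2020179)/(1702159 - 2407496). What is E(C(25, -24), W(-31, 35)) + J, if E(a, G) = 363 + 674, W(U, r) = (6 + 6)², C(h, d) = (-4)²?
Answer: 733463903/705337 ≈ 1039.9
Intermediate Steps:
C(h, d) = 16
W(U, r) = 144 (W(U, r) = 12² = 144)
E(a, G) = 1037
J = 2029434/705337 (J = -2029434/(-705337) = -2029434*(-1/705337) = 2029434/705337 ≈ 2.8773)
E(C(25, -24), W(-31, 35)) + J = 1037 + 2029434/705337 = 733463903/705337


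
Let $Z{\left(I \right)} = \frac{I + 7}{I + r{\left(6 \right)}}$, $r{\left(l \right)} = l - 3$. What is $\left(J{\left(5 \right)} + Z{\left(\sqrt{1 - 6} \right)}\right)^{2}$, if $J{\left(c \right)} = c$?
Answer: $\frac{4 \left(- 38 i + 33 \sqrt{5}\right)}{- 2 i + 3 \sqrt{5}} \approx 46.612 - 8.7617 i$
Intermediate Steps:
$r{\left(l \right)} = -3 + l$
$Z{\left(I \right)} = \frac{7 + I}{3 + I}$ ($Z{\left(I \right)} = \frac{I + 7}{I + \left(-3 + 6\right)} = \frac{7 + I}{I + 3} = \frac{7 + I}{3 + I}$)
$\left(J{\left(5 \right)} + Z{\left(\sqrt{1 - 6} \right)}\right)^{2} = \left(5 + \frac{7 + \sqrt{1 - 6}}{3 + \sqrt{1 - 6}}\right)^{2} = \left(5 + \frac{7 + \sqrt{-5}}{3 + \sqrt{-5}}\right)^{2} = \left(5 + \frac{7 + i \sqrt{5}}{3 + i \sqrt{5}}\right)^{2}$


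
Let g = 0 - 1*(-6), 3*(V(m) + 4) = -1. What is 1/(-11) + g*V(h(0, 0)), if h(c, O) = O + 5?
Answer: -287/11 ≈ -26.091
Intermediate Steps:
h(c, O) = 5 + O
V(m) = -13/3 (V(m) = -4 + (1/3)*(-1) = -4 - 1/3 = -13/3)
g = 6 (g = 0 + 6 = 6)
1/(-11) + g*V(h(0, 0)) = 1/(-11) + 6*(-13/3) = -1/11 - 26 = -287/11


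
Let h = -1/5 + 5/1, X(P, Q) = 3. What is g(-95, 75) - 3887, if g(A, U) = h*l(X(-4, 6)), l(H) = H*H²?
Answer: -18787/5 ≈ -3757.4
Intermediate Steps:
h = 24/5 (h = -1*⅕ + 5*1 = -⅕ + 5 = 24/5 ≈ 4.8000)
l(H) = H³
g(A, U) = 648/5 (g(A, U) = (24/5)*3³ = (24/5)*27 = 648/5)
g(-95, 75) - 3887 = 648/5 - 3887 = -18787/5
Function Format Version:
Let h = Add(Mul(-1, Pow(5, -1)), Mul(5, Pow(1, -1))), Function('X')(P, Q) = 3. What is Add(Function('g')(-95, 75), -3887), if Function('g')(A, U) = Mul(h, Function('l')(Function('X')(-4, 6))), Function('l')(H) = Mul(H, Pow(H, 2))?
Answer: Rational(-18787, 5) ≈ -3757.4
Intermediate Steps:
h = Rational(24, 5) (h = Add(Mul(-1, Rational(1, 5)), Mul(5, 1)) = Add(Rational(-1, 5), 5) = Rational(24, 5) ≈ 4.8000)
Function('l')(H) = Pow(H, 3)
Function('g')(A, U) = Rational(648, 5) (Function('g')(A, U) = Mul(Rational(24, 5), Pow(3, 3)) = Mul(Rational(24, 5), 27) = Rational(648, 5))
Add(Function('g')(-95, 75), -3887) = Add(Rational(648, 5), -3887) = Rational(-18787, 5)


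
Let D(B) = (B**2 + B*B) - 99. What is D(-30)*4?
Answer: 6804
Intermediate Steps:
D(B) = -99 + 2*B**2 (D(B) = (B**2 + B**2) - 99 = 2*B**2 - 99 = -99 + 2*B**2)
D(-30)*4 = (-99 + 2*(-30)**2)*4 = (-99 + 2*900)*4 = (-99 + 1800)*4 = 1701*4 = 6804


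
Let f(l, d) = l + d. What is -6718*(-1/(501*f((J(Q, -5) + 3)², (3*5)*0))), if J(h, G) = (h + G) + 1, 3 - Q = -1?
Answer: 6718/4509 ≈ 1.4899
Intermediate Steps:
Q = 4 (Q = 3 - 1*(-1) = 3 + 1 = 4)
J(h, G) = 1 + G + h (J(h, G) = (G + h) + 1 = 1 + G + h)
f(l, d) = d + l
-6718*(-1/(501*f((J(Q, -5) + 3)², (3*5)*0))) = -6718*(-1/(501*((3*5)*0 + ((1 - 5 + 4) + 3)²))) = -6718*(-1/(501*(15*0 + (0 + 3)²))) = -6718*(-1/(501*(0 + 3²))) = -6718*(-1/(501*(0 + 9))) = -6718/((-501*9)) = -6718/(-4509) = -6718*(-1/4509) = 6718/4509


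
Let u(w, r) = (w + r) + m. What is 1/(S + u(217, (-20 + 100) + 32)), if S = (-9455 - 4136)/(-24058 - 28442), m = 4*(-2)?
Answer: 52500/16866091 ≈ 0.0031128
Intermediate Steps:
m = -8
u(w, r) = -8 + r + w (u(w, r) = (w + r) - 8 = (r + w) - 8 = -8 + r + w)
S = 13591/52500 (S = -13591/(-52500) = -13591*(-1/52500) = 13591/52500 ≈ 0.25888)
1/(S + u(217, (-20 + 100) + 32)) = 1/(13591/52500 + (-8 + ((-20 + 100) + 32) + 217)) = 1/(13591/52500 + (-8 + (80 + 32) + 217)) = 1/(13591/52500 + (-8 + 112 + 217)) = 1/(13591/52500 + 321) = 1/(16866091/52500) = 52500/16866091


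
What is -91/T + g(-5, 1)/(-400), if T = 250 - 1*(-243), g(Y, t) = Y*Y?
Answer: -1949/7888 ≈ -0.24708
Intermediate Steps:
g(Y, t) = Y**2
T = 493 (T = 250 + 243 = 493)
-91/T + g(-5, 1)/(-400) = -91/493 + (-5)**2/(-400) = -91*1/493 + 25*(-1/400) = -91/493 - 1/16 = -1949/7888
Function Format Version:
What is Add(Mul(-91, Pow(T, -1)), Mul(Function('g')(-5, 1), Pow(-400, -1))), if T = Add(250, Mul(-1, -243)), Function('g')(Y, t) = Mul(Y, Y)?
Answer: Rational(-1949, 7888) ≈ -0.24708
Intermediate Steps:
Function('g')(Y, t) = Pow(Y, 2)
T = 493 (T = Add(250, 243) = 493)
Add(Mul(-91, Pow(T, -1)), Mul(Function('g')(-5, 1), Pow(-400, -1))) = Add(Mul(-91, Pow(493, -1)), Mul(Pow(-5, 2), Pow(-400, -1))) = Add(Mul(-91, Rational(1, 493)), Mul(25, Rational(-1, 400))) = Add(Rational(-91, 493), Rational(-1, 16)) = Rational(-1949, 7888)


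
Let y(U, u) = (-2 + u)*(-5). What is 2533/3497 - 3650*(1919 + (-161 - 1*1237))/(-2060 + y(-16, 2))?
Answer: 665528803/720382 ≈ 923.86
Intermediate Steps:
y(U, u) = 10 - 5*u
2533/3497 - 3650*(1919 + (-161 - 1*1237))/(-2060 + y(-16, 2)) = 2533/3497 - 3650*(1919 + (-161 - 1*1237))/(-2060 + (10 - 5*2)) = 2533*(1/3497) - 3650*(1919 + (-161 - 1237))/(-2060 + (10 - 10)) = 2533/3497 - 3650*(1919 - 1398)/(-2060 + 0) = 2533/3497 - 3650/((-2060/521)) = 2533/3497 - 3650/((-2060*1/521)) = 2533/3497 - 3650/(-2060/521) = 2533/3497 - 3650*(-521/2060) = 2533/3497 + 190165/206 = 665528803/720382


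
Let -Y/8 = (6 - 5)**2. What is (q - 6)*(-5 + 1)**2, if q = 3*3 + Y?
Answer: -80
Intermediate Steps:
Y = -8 (Y = -8*(6 - 5)**2 = -8*1**2 = -8*1 = -8)
q = 1 (q = 3*3 - 8 = 9 - 8 = 1)
(q - 6)*(-5 + 1)**2 = (1 - 6)*(-5 + 1)**2 = -5*(-4)**2 = -5*16 = -80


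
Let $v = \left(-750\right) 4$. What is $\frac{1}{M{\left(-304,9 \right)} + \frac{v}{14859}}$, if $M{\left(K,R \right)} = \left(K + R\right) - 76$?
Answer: $- \frac{4953}{1838563} \approx -0.002694$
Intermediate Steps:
$M{\left(K,R \right)} = -76 + K + R$
$v = -3000$
$\frac{1}{M{\left(-304,9 \right)} + \frac{v}{14859}} = \frac{1}{\left(-76 - 304 + 9\right) - \frac{3000}{14859}} = \frac{1}{-371 - \frac{1000}{4953}} = \frac{1}{- \frac{1838563}{4953}} = - \frac{4953}{1838563}$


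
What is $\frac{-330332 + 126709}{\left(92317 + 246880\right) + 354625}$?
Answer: $- \frac{203623}{693822} \approx -0.29348$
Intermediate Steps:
$\frac{-330332 + 126709}{\left(92317 + 246880\right) + 354625} = - \frac{203623}{339197 + 354625} = - \frac{203623}{693822}$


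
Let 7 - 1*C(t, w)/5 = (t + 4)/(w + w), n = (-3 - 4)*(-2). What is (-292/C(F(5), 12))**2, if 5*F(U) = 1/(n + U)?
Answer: 1969939456/26967249 ≈ 73.049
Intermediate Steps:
n = 14 (n = -7*(-2) = 14)
F(U) = 1/(5*(14 + U))
C(t, w) = 35 - 5*(4 + t)/(2*w) (C(t, w) = 35 - 5*(t + 4)/(w + w) = 35 - 5*(4 + t)/(2*w))
(-292/C(F(5), 12))**2 = (-292*24/(5*(-4 - 1/(5*(14 + 5)) + 14*12)))**2 = (-292*24/(5*(-4 - 1/(5*19) + 168)))**2 = (-292*24/(5*(-4 - 1*1/95 + 168)))**2 = (-292*24/(5*(-4 - 1/95 + 168)))**2 = (-292/((5/2)*(1/12)*(15579/95)))**2 = (-292/5193/152)**2 = (-292*152/5193)**2 = (-44384/5193)**2 = 1969939456/26967249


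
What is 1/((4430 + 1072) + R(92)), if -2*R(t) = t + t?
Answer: 1/5410 ≈ 0.00018484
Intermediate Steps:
R(t) = -t (R(t) = -(t + t)/2 = -t)
1/((4430 + 1072) + R(92)) = 1/((4430 + 1072) - 1*92) = 1/(5502 - 92) = 1/5410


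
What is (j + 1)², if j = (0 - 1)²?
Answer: 4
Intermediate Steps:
j = 1 (j = (-1)² = 1)
(j + 1)² = (1 + 1)² = 2² = 4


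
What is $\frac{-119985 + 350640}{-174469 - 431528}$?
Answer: $- \frac{76885}{201999} \approx -0.38062$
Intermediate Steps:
$\frac{-119985 + 350640}{-174469 - 431528} = \frac{230655}{-605997} = 230655 \left(- \frac{1}{605997}\right) = - \frac{76885}{201999}$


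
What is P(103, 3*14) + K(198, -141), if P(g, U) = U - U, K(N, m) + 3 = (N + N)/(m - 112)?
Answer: -105/23 ≈ -4.5652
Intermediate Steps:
K(N, m) = -3 + 2*N/(-112 + m) (K(N, m) = -3 + (N + N)/(m - 112) = -3 + (2*N)/(-112 + m) = -3 + 2*N/(-112 + m))
P(g, U) = 0
P(103, 3*14) + K(198, -141) = 0 + (336 - 3*(-141) + 2*198)/(-112 - 141) = 0 + (336 + 423 + 396)/(-253) = 0 - 1/253*1155 = 0 - 105/23 = -105/23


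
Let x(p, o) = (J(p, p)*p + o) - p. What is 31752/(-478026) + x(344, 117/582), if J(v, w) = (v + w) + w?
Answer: 1827250192019/5152058 ≈ 3.5466e+5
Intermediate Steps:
J(v, w) = v + 2*w
x(p, o) = o - p + 3*p² (x(p, o) = ((p + 2*p)*p + o) - p = ((3*p)*p + o) - p = (3*p² + o) - p = (o + 3*p²) - p = o - p + 3*p²)
31752/(-478026) + x(344, 117/582) = 31752/(-478026) + (117/582 - 1*344 + 3*344²) = 31752*(-1/478026) + (117*(1/582) - 344 + 3*118336) = -1764/26557 + (39/194 - 344 + 355008) = -1764/26557 + 68804855/194 = 1827250192019/5152058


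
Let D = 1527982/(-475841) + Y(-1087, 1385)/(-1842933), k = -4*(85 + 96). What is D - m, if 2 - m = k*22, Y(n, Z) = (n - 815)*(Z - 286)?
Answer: -4657174869897626/292314360551 ≈ -15932.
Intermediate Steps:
k = -724 (k = -4*181 = -724)
Y(n, Z) = (-815 + n)*(-286 + Z)
m = 15930 (m = 2 - (-724)*22 = 2 - 1*(-15928) = 2 + 15928 = 15930)
D = -607106320196/292314360551 (D = 1527982/(-475841) + (233090 - 815*1385 - 286*(-1087) + 1385*(-1087))/(-1842933) = 1527982*(-1/475841) + (233090 - 1128775 + 310882 - 1505495)*(-1/1842933) = -1527982/475841 - 2090298*(-1/1842933) = -1527982/475841 + 696766/614311 = -607106320196/292314360551 ≈ -2.0769)
D - m = -607106320196/292314360551 - 1*15930 = -607106320196/292314360551 - 15930 = -4657174869897626/292314360551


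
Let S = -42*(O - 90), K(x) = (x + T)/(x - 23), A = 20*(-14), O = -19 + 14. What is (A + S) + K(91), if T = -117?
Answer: 126127/34 ≈ 3709.6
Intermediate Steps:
O = -5
A = -280
K(x) = (-117 + x)/(-23 + x) (K(x) = (x - 117)/(x - 23) = (-117 + x)/(-23 + x))
S = 3990 (S = -42*(-5 - 90) = -42*(-95) = 3990)
(A + S) + K(91) = (-280 + 3990) + (-117 + 91)/(-23 + 91) = 3710 - 26/68 = 3710 + (1/68)*(-26) = 3710 - 13/34 = 126127/34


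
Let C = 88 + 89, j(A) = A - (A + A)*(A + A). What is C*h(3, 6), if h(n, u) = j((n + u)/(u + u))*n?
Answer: -1593/2 ≈ -796.50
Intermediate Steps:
j(A) = A - 4*A² (j(A) = A - 2*A*2*A = A - 4*A²)
C = 177
h(n, u) = n*(1 - 2*(n + u)/u)*(n + u)/(2*u) (h(n, u) = (((n + u)/(u + u))*(1 - 4*(n + u)/(u + u)))*n = (((n + u)/((2*u)))*(1 - 4*(n + u)/(2*u)))*n = (((n + u)*(1/(2*u)))*(1 - 4*(n + u)*1/(2*u)))*n = (((n + u)/(2*u))*(1 - 2*(n + u)/u))*n = ((1 - 2*(n + u)/u)*(n + u)/(2*u))*n = n*(1 - 2*(n + u)/u)*(n + u)/(2*u))
C*h(3, 6) = 177*((½)*3*(3 + 6)*(-1*6 - 2*3)/6²) = 177*((½)*3*(1/36)*9*(-6 - 6)) = 177*((½)*3*(1/36)*9*(-12)) = 177*(-9/2) = -1593/2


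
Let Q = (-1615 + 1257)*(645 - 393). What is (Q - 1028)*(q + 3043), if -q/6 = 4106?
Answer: 1970231692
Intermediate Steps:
q = -24636 (q = -6*4106 = -24636)
Q = -90216 (Q = -358*252 = -90216)
(Q - 1028)*(q + 3043) = (-90216 - 1028)*(-24636 + 3043) = -91244*(-21593) = 1970231692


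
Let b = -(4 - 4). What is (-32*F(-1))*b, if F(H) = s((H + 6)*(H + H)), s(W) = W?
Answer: 0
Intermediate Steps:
F(H) = 2*H*(6 + H) (F(H) = (H + 6)*(H + H) = (6 + H)*(2*H) = 2*H*(6 + H))
b = 0 (b = -1*0 = 0)
(-32*F(-1))*b = -64*(-1)*(6 - 1)*0 = -64*(-1)*5*0 = -32*(-10)*0 = 320*0 = 0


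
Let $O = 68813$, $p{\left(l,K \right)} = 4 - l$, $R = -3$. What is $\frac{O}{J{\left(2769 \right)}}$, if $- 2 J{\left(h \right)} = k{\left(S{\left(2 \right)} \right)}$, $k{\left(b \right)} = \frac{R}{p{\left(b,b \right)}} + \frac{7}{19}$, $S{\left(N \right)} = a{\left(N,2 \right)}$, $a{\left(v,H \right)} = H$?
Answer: $\frac{5229788}{43} \approx 1.2162 \cdot 10^{5}$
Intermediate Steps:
$S{\left(N \right)} = 2$
$k{\left(b \right)} = \frac{7}{19} - \frac{3}{4 - b}$ ($k{\left(b \right)} = - \frac{3}{4 - b} + \frac{7}{19} = \frac{7}{19} - \frac{3}{4 - b}$)
$J{\left(h \right)} = \frac{43}{76}$ ($J{\left(h \right)} = - \frac{\frac{1}{19} \frac{1}{-4 + 2} \left(29 + 7 \cdot 2\right)}{2} = - \frac{\frac{1}{19} \frac{1}{-2} \left(29 + 14\right)}{2} = - \frac{\frac{1}{19} \left(- \frac{1}{2}\right) 43}{2} = \left(- \frac{1}{2}\right) \left(- \frac{43}{38}\right) = \frac{43}{76}$)
$\frac{O}{J{\left(2769 \right)}} = \frac{68813}{\frac{43}{76}} = 68813 \cdot \frac{76}{43} = \frac{5229788}{43}$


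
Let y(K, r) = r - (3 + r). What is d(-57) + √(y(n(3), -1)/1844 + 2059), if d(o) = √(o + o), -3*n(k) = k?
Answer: √1750321573/922 + I*√114 ≈ 45.376 + 10.677*I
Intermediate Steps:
n(k) = -k/3
y(K, r) = -3 (y(K, r) = r + (-3 - r) = -3)
d(o) = √2*√o (d(o) = √(2*o) = √2*√o)
d(-57) + √(y(n(3), -1)/1844 + 2059) = √2*√(-57) + √(-3/1844 + 2059) = √2*(I*√57) + √(-3*1/1844 + 2059) = I*√114 + √(-3/1844 + 2059) = I*√114 + √(3796793/1844) = I*√114 + √1750321573/922 = √1750321573/922 + I*√114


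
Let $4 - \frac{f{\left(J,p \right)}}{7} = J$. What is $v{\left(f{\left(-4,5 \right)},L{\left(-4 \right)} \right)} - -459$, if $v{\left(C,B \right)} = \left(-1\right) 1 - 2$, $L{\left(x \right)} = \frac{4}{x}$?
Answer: $456$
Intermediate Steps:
$f{\left(J,p \right)} = 28 - 7 J$
$v{\left(C,B \right)} = -3$ ($v{\left(C,B \right)} = -1 - 2 = -3$)
$v{\left(f{\left(-4,5 \right)},L{\left(-4 \right)} \right)} - -459 = -3 - -459 = -3 + 459 = 456$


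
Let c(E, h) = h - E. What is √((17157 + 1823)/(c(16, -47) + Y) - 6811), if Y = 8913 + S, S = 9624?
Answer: I*√581041633929/9237 ≈ 82.523*I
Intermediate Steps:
Y = 18537 (Y = 8913 + 9624 = 18537)
√((17157 + 1823)/(c(16, -47) + Y) - 6811) = √((17157 + 1823)/((-47 - 1*16) + 18537) - 6811) = √(18980/((-47 - 16) + 18537) - 6811) = √(18980/(-63 + 18537) - 6811) = √(18980/18474 - 6811) = √(18980*(1/18474) - 6811) = √(9490/9237 - 6811) = √(-62903717/9237) = I*√581041633929/9237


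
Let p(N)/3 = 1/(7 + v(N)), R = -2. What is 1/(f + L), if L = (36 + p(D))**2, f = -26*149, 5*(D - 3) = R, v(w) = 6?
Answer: -169/432865 ≈ -0.00039042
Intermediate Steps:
D = 13/5 (D = 3 + (1/5)*(-2) = 3 - 2/5 = 13/5 ≈ 2.6000)
f = -3874
p(N) = 3/13 (p(N) = 3/(7 + 6) = 3/13)
L = 221841/169 (L = (36 + 3/13)**2 = (471/13)**2 = 221841/169 ≈ 1312.7)
1/(f + L) = 1/(-3874 + 221841/169) = 1/(-432865/169) = -169/432865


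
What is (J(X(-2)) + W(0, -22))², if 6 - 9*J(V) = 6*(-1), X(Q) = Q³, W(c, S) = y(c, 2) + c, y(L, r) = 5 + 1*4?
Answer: 961/9 ≈ 106.78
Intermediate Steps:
y(L, r) = 9 (y(L, r) = 5 + 4 = 9)
W(c, S) = 9 + c
J(V) = 4/3 (J(V) = ⅔ - 2*(-1)/3 = ⅔ - ⅑*(-6) = ⅔ + ⅔ = 4/3)
(J(X(-2)) + W(0, -22))² = (4/3 + (9 + 0))² = (4/3 + 9)² = (31/3)² = 961/9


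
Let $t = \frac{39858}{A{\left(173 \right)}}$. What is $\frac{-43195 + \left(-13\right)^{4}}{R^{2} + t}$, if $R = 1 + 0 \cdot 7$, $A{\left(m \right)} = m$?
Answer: $- \frac{2531682}{40031} \approx -63.243$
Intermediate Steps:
$R = 1$ ($R = 1 + 0 = 1$)
$t = \frac{39858}{173} \approx 230.39$
$\frac{-43195 + \left(-13\right)^{4}}{R^{2} + t} = \frac{-43195 + \left(-13\right)^{4}}{1^{2} + \frac{39858}{173}} = \frac{-43195 + 28561}{1 + \frac{39858}{173}} = - \frac{14634}{\frac{40031}{173}} = \left(-14634\right) \frac{173}{40031} = - \frac{2531682}{40031}$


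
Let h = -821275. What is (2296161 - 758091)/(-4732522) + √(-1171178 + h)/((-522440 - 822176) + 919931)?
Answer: -769035/2366261 - I*√1992453/424685 ≈ -0.325 - 0.0033237*I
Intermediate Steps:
(2296161 - 758091)/(-4732522) + √(-1171178 + h)/((-522440 - 822176) + 919931) = (2296161 - 758091)/(-4732522) + √(-1171178 - 821275)/((-522440 - 822176) + 919931) = 1538070*(-1/4732522) + √(-1992453)/(-1344616 + 919931) = -769035/2366261 + (I*√1992453)/(-424685) = -769035/2366261 + (I*√1992453)*(-1/424685) = -769035/2366261 - I*√1992453/424685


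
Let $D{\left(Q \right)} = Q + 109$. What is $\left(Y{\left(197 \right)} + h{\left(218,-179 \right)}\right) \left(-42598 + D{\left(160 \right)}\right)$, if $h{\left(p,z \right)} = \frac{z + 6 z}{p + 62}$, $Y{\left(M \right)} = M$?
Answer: $- \frac{325975629}{40} \approx -8.1494 \cdot 10^{6}$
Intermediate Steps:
$D{\left(Q \right)} = 109 + Q$
$h{\left(p,z \right)} = \frac{7 z}{62 + p}$
$\left(Y{\left(197 \right)} + h{\left(218,-179 \right)}\right) \left(-42598 + D{\left(160 \right)}\right) = \left(197 + 7 \left(-179\right) \frac{1}{62 + 218}\right) \left(-42598 + \left(109 + 160\right)\right) = \left(197 + 7 \left(-179\right) \frac{1}{280}\right) \left(-42598 + 269\right) = \left(197 + 7 \left(-179\right) \frac{1}{280}\right) \left(-42329\right) = \left(197 - \frac{179}{40}\right) \left(-42329\right) = \frac{7701}{40} \left(-42329\right) = - \frac{325975629}{40}$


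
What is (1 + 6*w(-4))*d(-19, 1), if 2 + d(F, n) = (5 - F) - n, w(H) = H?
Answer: -483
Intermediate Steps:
d(F, n) = 3 - F - n (d(F, n) = -2 + ((5 - F) - n) = -2 + (5 - F - n) = 3 - F - n)
(1 + 6*w(-4))*d(-19, 1) = (1 + 6*(-4))*(3 - 1*(-19) - 1*1) = (1 - 24)*(3 + 19 - 1) = -23*21 = -483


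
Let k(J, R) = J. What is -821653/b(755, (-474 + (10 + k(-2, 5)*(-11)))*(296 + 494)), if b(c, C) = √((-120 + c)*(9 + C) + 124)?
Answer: 821653*I*√221723461/221723461 ≈ 55.18*I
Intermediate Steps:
b(c, C) = √(124 + (-120 + c)*(9 + C))
-821653/b(755, (-474 + (10 + k(-2, 5)*(-11)))*(296 + 494)) = -821653/√(-956 - 120*(-474 + (10 - 2*(-11)))*(296 + 494) + 9*755 + ((-474 + (10 - 2*(-11)))*(296 + 494))*755) = -821653/√(-956 - 120*(-474 + (10 + 22))*790 + 6795 + ((-474 + (10 + 22))*790)*755) = -821653/√(-956 - 120*(-474 + 32)*790 + 6795 + ((-474 + 32)*790)*755) = -821653/√(-956 - (-53040)*790 + 6795 - 442*790*755) = -821653/√(-956 - 120*(-349180) + 6795 - 349180*755) = -821653/√(-956 + 41901600 + 6795 - 263630900) = -821653*(-I*√221723461/221723461) = -(-821653)*I*√221723461/221723461 = 821653*I*√221723461/221723461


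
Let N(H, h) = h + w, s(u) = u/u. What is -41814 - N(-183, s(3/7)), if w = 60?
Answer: -41875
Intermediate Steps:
s(u) = 1
N(H, h) = 60 + h (N(H, h) = h + 60 = 60 + h)
-41814 - N(-183, s(3/7)) = -41814 - (60 + 1) = -41814 - 1*61 = -41814 - 61 = -41875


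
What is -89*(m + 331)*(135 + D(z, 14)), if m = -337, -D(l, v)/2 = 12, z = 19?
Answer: 59274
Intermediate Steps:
D(l, v) = -24 (D(l, v) = -2*12 = -24)
-89*(m + 331)*(135 + D(z, 14)) = -89*(-337 + 331)*(135 - 24) = -(-534)*111 = -89*(-666) = 59274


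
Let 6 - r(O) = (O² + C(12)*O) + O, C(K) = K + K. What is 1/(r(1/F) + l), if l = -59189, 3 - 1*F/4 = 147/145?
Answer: -1327104/78546193057 ≈ -1.6896e-5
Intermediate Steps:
C(K) = 2*K
F = 1152/145 (F = 12 - 588/145 = 1152/145 ≈ 7.9448)
r(O) = 6 - O² - 25*O (r(O) = 6 - ((O² + (2*12)*O) + O) = 6 - ((O² + 24*O) + O) = 6 - (O² + 25*O) = 6 + (-O² - 25*O) = 6 - O² - 25*O)
1/(r(1/F) + l) = 1/((6 - (1/(1152/145))² - 25/1152/145) - 59189) = 1/((6 - (145/1152)² - 25*145/1152) - 59189) = 1/((6 - 1*21025/1327104 - 3625/1152) - 59189) = 1/((6 - 21025/1327104 - 3625/1152) - 59189) = 1/(3765599/1327104 - 59189) = 1/(-78546193057/1327104) = -1327104/78546193057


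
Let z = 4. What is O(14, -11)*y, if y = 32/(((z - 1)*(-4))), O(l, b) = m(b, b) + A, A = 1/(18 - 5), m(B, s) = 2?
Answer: -72/13 ≈ -5.5385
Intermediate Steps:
A = 1/13 ≈ 0.076923
O(l, b) = 27/13 (O(l, b) = 2 + 1/13 = 27/13)
y = -8/3 (y = 32/(((4 - 1)*(-4))) = 32/((3*(-4))) = 32/(-12) = 32*(-1/12) = -8/3 ≈ -2.6667)
O(14, -11)*y = (27/13)*(-8/3) = -72/13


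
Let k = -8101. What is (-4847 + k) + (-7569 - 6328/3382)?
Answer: -34697411/1691 ≈ -20519.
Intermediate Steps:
(-4847 + k) + (-7569 - 6328/3382) = (-4847 - 8101) + (-7569 - 6328/3382) = -12948 + (-7569 - 6328*1/3382) = -12948 + (-7569 - 3164/1691) = -12948 - 12802343/1691 = -34697411/1691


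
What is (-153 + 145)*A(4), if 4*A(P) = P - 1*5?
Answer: 2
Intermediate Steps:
A(P) = -5/4 + P/4 (A(P) = (P - 1*5)/4 = (P - 5)/4 = (-5 + P)/4 = -5/4 + P/4)
(-153 + 145)*A(4) = (-153 + 145)*(-5/4 + (¼)*4) = -8*(-5/4 + 1) = -8*(-¼) = 2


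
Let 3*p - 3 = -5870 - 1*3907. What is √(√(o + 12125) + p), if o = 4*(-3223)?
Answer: √(-3258 + I*√767) ≈ 0.2426 + 57.079*I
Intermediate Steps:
p = -3258 (p = 1 + (-5870 - 1*3907)/3 = 1 + (-5870 - 3907)/3 = 1 + (⅓)*(-9777) = 1 - 3259 = -3258)
o = -12892
√(√(o + 12125) + p) = √(√(-12892 + 12125) - 3258) = √(√(-767) - 3258) = √(I*√767 - 3258) = √(-3258 + I*√767)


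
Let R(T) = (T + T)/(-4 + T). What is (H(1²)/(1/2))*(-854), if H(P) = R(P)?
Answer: 3416/3 ≈ 1138.7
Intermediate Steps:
R(T) = 2*T/(-4 + T) (R(T) = (2*T)/(-4 + T) = 2*T/(-4 + T))
H(P) = 2*P/(-4 + P)
(H(1²)/(1/2))*(-854) = ((2*1²/(-4 + 1²))/(1/2))*(-854) = ((2*1/(-4 + 1))/(½))*(-854) = ((2*1/(-3))*2)*(-854) = ((2*1*(-⅓))*2)*(-854) = -⅔*2*(-854) = -4/3*(-854) = 3416/3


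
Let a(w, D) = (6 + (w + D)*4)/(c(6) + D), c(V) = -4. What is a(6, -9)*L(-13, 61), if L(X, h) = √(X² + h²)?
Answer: 6*√3890/13 ≈ 28.786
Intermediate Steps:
a(w, D) = (6 + 4*D + 4*w)/(-4 + D) (a(w, D) = (6 + (w + D)*4)/(-4 + D) = (6 + (D + w)*4)/(-4 + D) = (6 + (4*D + 4*w))/(-4 + D) = (6 + 4*D + 4*w)/(-4 + D))
a(6, -9)*L(-13, 61) = (2*(3 + 2*(-9) + 2*6)/(-4 - 9))*√((-13)² + 61²) = (2*(3 - 18 + 12)/(-13))*√(169 + 3721) = (2*(-1/13)*(-3))*√3890 = 6*√3890/13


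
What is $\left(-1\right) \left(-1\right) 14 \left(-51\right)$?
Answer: $-714$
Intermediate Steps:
$\left(-1\right) \left(-1\right) 14 \left(-51\right) = 1 \cdot 14 \left(-51\right) = 14 \left(-51\right) = -714$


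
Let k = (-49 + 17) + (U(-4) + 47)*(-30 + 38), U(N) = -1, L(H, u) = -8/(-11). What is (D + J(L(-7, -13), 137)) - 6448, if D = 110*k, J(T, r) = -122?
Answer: 30390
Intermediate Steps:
L(H, u) = 8/11 (L(H, u) = -8*(-1/11) = 8/11)
k = 336 (k = (-49 + 17) + (-1 + 47)*(-30 + 38) = -32 + 46*8 = -32 + 368 = 336)
D = 36960 (D = 110*336 = 36960)
(D + J(L(-7, -13), 137)) - 6448 = (36960 - 122) - 6448 = 36838 - 6448 = 30390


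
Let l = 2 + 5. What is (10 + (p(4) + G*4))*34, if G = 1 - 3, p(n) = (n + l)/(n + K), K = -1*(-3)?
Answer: 850/7 ≈ 121.43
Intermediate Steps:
l = 7
K = 3
p(n) = (7 + n)/(3 + n) (p(n) = (n + 7)/(n + 3) = (7 + n)/(3 + n))
G = -2
(10 + (p(4) + G*4))*34 = (10 + ((7 + 4)/(3 + 4) - 2*4))*34 = (10 + (11/7 - 8))*34 = (10 - 45/7)*34 = (25/7)*34 = 850/7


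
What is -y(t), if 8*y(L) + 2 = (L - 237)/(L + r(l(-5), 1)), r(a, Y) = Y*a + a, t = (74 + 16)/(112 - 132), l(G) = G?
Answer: -425/232 ≈ -1.8319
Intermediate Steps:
t = -9/2 (t = 90/(-20) = 90*(-1/20) = -9/2 ≈ -4.5000)
r(a, Y) = a + Y*a
y(L) = -1/4 + (-237 + L)/(8*(-10 + L)) (y(L) = -1/4 + ((L - 237)/(L - 5*(1 + 1)))/8 = -1/4 + ((-237 + L)/(L - 5*2))/8 = -1/4 + ((-237 + L)/(L - 10))/8 = -1/4 + ((-237 + L)/(-10 + L))/8 = -1/4 + (-237 + L)/(8*(-10 + L)))
-y(t) = -(-217 - 1*(-9/2))/(8*(-10 - 9/2)) = -(-217 + 9/2)/(8*(-29/2)) = -(-2)*(-425)/(8*29*2) = -1*425/232 = -425/232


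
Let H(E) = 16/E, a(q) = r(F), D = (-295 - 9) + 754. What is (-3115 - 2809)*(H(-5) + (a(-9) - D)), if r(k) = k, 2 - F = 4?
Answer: 13483024/5 ≈ 2.6966e+6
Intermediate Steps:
F = -2 (F = 2 - 1*4 = 2 - 4 = -2)
D = 450 (D = -304 + 754 = 450)
a(q) = -2
(-3115 - 2809)*(H(-5) + (a(-9) - D)) = (-3115 - 2809)*(16/(-5) + (-2 - 1*450)) = -5924*(16*(-1/5) + (-2 - 450)) = -5924*(-16/5 - 452) = -5924*(-2276/5) = 13483024/5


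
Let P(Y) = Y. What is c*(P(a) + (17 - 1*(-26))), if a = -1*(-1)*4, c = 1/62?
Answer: 47/62 ≈ 0.75806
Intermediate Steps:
c = 1/62 ≈ 0.016129
a = 4 (a = 1*4 = 4)
c*(P(a) + (17 - 1*(-26))) = (4 + (17 - 1*(-26)))/62 = (4 + (17 + 26))/62 = (4 + 43)/62 = (1/62)*47 = 47/62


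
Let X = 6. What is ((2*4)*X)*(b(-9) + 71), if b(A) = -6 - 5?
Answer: 2880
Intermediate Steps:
b(A) = -11
((2*4)*X)*(b(-9) + 71) = ((2*4)*6)*(-11 + 71) = (8*6)*60 = 48*60 = 2880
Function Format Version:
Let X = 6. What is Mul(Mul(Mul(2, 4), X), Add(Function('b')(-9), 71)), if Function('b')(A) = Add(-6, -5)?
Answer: 2880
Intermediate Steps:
Function('b')(A) = -11
Mul(Mul(Mul(2, 4), X), Add(Function('b')(-9), 71)) = Mul(Mul(Mul(2, 4), 6), Add(-11, 71)) = Mul(Mul(8, 6), 60) = Mul(48, 60) = 2880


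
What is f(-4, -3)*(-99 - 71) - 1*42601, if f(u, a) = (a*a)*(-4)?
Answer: -36481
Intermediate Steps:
f(u, a) = -4*a² (f(u, a) = a²*(-4) = -4*a²)
f(-4, -3)*(-99 - 71) - 1*42601 = (-4*(-3)²)*(-99 - 71) - 1*42601 = -4*9*(-170) - 42601 = -36*(-170) - 42601 = 6120 - 42601 = -36481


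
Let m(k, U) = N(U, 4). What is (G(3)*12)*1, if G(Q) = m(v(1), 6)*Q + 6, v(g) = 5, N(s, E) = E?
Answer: 216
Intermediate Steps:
m(k, U) = 4
G(Q) = 6 + 4*Q (G(Q) = 4*Q + 6 = 6 + 4*Q)
(G(3)*12)*1 = ((6 + 4*3)*12)*1 = ((6 + 12)*12)*1 = (18*12)*1 = 216*1 = 216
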